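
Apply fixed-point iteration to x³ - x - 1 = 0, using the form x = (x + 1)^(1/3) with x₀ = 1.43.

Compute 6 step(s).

Equation: x³ - x - 1 = 0
Fixed-point form: x = (x + 1)^(1/3)
x₀ = 1.43

x_1 = g(1.430000) = 1.344421
x_2 = g(1.344421) = 1.328450
x_3 = g(1.328450) = 1.325426
x_4 = g(1.325426) = 1.324853
x_5 = g(1.324853) = 1.324744
x_6 = g(1.324744) = 1.324723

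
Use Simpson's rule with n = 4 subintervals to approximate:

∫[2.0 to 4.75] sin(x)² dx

f(x) = sin(x)²
a = 2.0, b = 4.75, n = 4
h = (b - a)/n = 0.687500

Simpson's rule: (h/3)[f(x₀) + 4f(x₁) + 2f(x₂) + ... + f(xₙ)]

x_0 = 2.0000, f(x_0) = 0.826822, coefficient = 1
x_1 = 2.6875, f(x_1) = 0.192411, coefficient = 4
x_2 = 3.3750, f(x_2) = 0.053497, coefficient = 2
x_3 = 4.0625, f(x_3) = 0.633856, coefficient = 4
x_4 = 4.7500, f(x_4) = 0.998586, coefficient = 1

I ≈ (0.687500/3) × 5.237472 = 1.200254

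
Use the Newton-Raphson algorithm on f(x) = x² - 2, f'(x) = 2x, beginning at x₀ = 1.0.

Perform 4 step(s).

f(x) = x² - 2
f'(x) = 2x
x₀ = 1.0

Newton-Raphson formula: x_{n+1} = x_n - f(x_n)/f'(x_n)

Iteration 1:
  f(1.000000) = -1.000000
  f'(1.000000) = 2.000000
  x_1 = 1.000000 - (-1.000000)/2.000000 = 1.500000
Iteration 2:
  f(1.500000) = 0.250000
  f'(1.500000) = 3.000000
  x_2 = 1.500000 - 0.250000/3.000000 = 1.416667
Iteration 3:
  f(1.416667) = 0.006944
  f'(1.416667) = 2.833333
  x_3 = 1.416667 - 0.006944/2.833333 = 1.414216
Iteration 4:
  f(1.414216) = 0.000006
  f'(1.414216) = 2.828431
  x_4 = 1.414216 - 0.000006/2.828431 = 1.414214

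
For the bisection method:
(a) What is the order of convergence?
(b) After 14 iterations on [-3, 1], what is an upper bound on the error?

(a) Bisection has linear (order 1) convergence; the error is halved each step.

(b) Error bound = (b-a)/2^n = (1 - (-3))/2^{14}
    = 4/2^{14}

(a) 1 (linear); (b) error ≤ 2.44e-04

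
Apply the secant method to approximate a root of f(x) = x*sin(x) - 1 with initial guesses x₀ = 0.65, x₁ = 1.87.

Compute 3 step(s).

f(x) = x*sin(x) - 1
x₀ = 0.65, x₁ = 1.87

Secant formula: x_{n+1} = x_n - f(x_n)(x_n - x_{n-1})/(f(x_n) - f(x_{n-1}))

Iteration 1:
  f(0.650000) = -0.606629
  f(1.870000) = 0.786919
  x_2 = 1.870000 - 0.786919×(1.870000 - 0.650000)/(0.786919 - (-0.606629))
       = 1.181081
Iteration 2:
  f(1.870000) = 0.786919
  f(1.181081) = 0.092521
  x_3 = 1.181081 - 0.092521×(1.181081 - 1.870000)/(0.092521 - 0.786919)
       = 1.089291
Iteration 3:
  f(1.181081) = 0.092521
  f(1.089291) = -0.034563
  x_4 = 1.089291 - (-0.034563)×(1.089291 - 1.181081)/(-0.034563 - 0.092521)
       = 1.114255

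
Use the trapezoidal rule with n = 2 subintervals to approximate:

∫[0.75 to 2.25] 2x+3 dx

f(x) = 2x+3
a = 0.75, b = 2.25, n = 2
h = (b - a)/n = 0.750000

Trapezoidal rule: (h/2)[f(x₀) + 2f(x₁) + 2f(x₂) + ... + f(xₙ)]

x_0 = 0.7500, f(x_0) = 4.500000, coefficient = 1
x_1 = 1.5000, f(x_1) = 6.000000, coefficient = 2
x_2 = 2.2500, f(x_2) = 7.500000, coefficient = 1

I ≈ (0.750000/2) × 24.000000 = 9.000000
Exact value: 9.000000
Error: 0.000000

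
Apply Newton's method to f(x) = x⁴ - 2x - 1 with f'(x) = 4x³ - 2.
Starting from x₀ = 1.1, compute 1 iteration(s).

f(x) = x⁴ - 2x - 1
f'(x) = 4x³ - 2
x₀ = 1.1

Newton-Raphson formula: x_{n+1} = x_n - f(x_n)/f'(x_n)

Iteration 1:
  f(1.100000) = -1.735900
  f'(1.100000) = 3.324000
  x_1 = 1.100000 - (-1.735900)/3.324000 = 1.622232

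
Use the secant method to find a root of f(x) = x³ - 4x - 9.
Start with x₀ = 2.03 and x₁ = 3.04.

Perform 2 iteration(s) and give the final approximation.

f(x) = x³ - 4x - 9
x₀ = 2.03, x₁ = 3.04

Secant formula: x_{n+1} = x_n - f(x_n)(x_n - x_{n-1})/(f(x_n) - f(x_{n-1}))

Iteration 1:
  f(2.030000) = -8.754573
  f(3.040000) = 6.934464
  x_2 = 3.040000 - 6.934464×(3.040000 - 2.030000)/(6.934464 - (-8.754573))
       = 2.593586
Iteration 2:
  f(3.040000) = 6.934464
  f(2.593586) = -1.928102
  x_3 = 2.593586 - (-1.928102)×(2.593586 - 3.040000)/(-1.928102 - 6.934464)
       = 2.690706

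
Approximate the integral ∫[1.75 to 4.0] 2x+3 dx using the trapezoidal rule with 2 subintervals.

f(x) = 2x+3
a = 1.75, b = 4.0, n = 2
h = (b - a)/n = 1.125000

Trapezoidal rule: (h/2)[f(x₀) + 2f(x₁) + 2f(x₂) + ... + f(xₙ)]

x_0 = 1.7500, f(x_0) = 6.500000, coefficient = 1
x_1 = 2.8750, f(x_1) = 8.750000, coefficient = 2
x_2 = 4.0000, f(x_2) = 11.000000, coefficient = 1

I ≈ (1.125000/2) × 35.000000 = 19.687500
Exact value: 19.687500
Error: 0.000000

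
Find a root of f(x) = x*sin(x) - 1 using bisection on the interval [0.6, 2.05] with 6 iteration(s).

f(x) = x*sin(x) - 1
Initial interval: [0.6, 2.05]

Iteration 1:
  c_1 = (0.600000 + 2.050000)/2 = 1.325000
  f(c_1) = f(1.325000) = 0.285176
  f(a) × f(c) < 0, new interval: [0.600000, 1.325000]
Iteration 2:
  c_2 = (0.600000 + 1.325000)/2 = 0.962500
  f(c_2) = f(0.962500) = -0.210151
  f(a) × f(c) ≥ 0, new interval: [0.962500, 1.325000]
Iteration 3:
  c_3 = (0.962500 + 1.325000)/2 = 1.143750
  f(c_3) = f(1.143750) = 0.041033
  f(a) × f(c) < 0, new interval: [0.962500, 1.143750]
Iteration 4:
  c_4 = (0.962500 + 1.143750)/2 = 1.053125
  f(c_4) = f(1.053125) = -0.084862
  f(a) × f(c) ≥ 0, new interval: [1.053125, 1.143750]
Iteration 5:
  c_5 = (1.053125 + 1.143750)/2 = 1.098437
  f(c_5) = f(1.098437) = -0.021844
  f(a) × f(c) ≥ 0, new interval: [1.098437, 1.143750]
Iteration 6:
  c_6 = (1.098437 + 1.143750)/2 = 1.121094
  f(c_6) = f(1.121094) = 0.009631
  f(a) × f(c) < 0, new interval: [1.098437, 1.121094]

After 6 iteration(s), the approximation is c_6 = 1.121094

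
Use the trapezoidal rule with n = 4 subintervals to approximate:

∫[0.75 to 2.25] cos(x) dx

f(x) = cos(x)
a = 0.75, b = 2.25, n = 4
h = (b - a)/n = 0.375000

Trapezoidal rule: (h/2)[f(x₀) + 2f(x₁) + 2f(x₂) + ... + f(xₙ)]

x_0 = 0.7500, f(x_0) = 0.731689, coefficient = 1
x_1 = 1.1250, f(x_1) = 0.431177, coefficient = 2
x_2 = 1.5000, f(x_2) = 0.070737, coefficient = 2
x_3 = 1.8750, f(x_3) = -0.299534, coefficient = 2
x_4 = 2.2500, f(x_4) = -0.628174, coefficient = 1

I ≈ (0.375000/2) × 0.508276 = 0.095302
Exact value: 0.096434
Error: 0.001133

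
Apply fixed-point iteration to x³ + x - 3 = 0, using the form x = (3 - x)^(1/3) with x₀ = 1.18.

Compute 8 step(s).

Equation: x³ + x - 3 = 0
Fixed-point form: x = (3 - x)^(1/3)
x₀ = 1.18

x_1 = g(1.180000) = 1.220929
x_2 = g(1.220929) = 1.211707
x_3 = g(1.211707) = 1.213797
x_4 = g(1.213797) = 1.213324
x_5 = g(1.213324) = 1.213431
x_6 = g(1.213431) = 1.213407
x_7 = g(1.213407) = 1.213413
x_8 = g(1.213413) = 1.213411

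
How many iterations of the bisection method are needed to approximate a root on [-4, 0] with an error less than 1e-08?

We need (b-a)/2^n ≤ 1e-08
(0 - (-4))/2^n ≤ 1e-08
4/2^n ≤ 1e-08
2^n ≥ 400000000
n ≥ log₂(400000000) = 28.58
n ≥ 29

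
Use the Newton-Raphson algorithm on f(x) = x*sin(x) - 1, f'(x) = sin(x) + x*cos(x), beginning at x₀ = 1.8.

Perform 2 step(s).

f(x) = x*sin(x) - 1
f'(x) = sin(x) + x*cos(x)
x₀ = 1.8

Newton-Raphson formula: x_{n+1} = x_n - f(x_n)/f'(x_n)

Iteration 1:
  f(1.800000) = 0.752926
  f'(1.800000) = 0.564884
  x_1 = 1.800000 - 0.752926/0.564884 = 0.467114
Iteration 2:
  f(0.467114) = -0.789653
  f'(0.467114) = 0.867384
  x_2 = 0.467114 - (-0.789653)/0.867384 = 1.377499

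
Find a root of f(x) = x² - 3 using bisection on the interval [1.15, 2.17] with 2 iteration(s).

f(x) = x² - 3
Initial interval: [1.15, 2.17]

Iteration 1:
  c_1 = (1.150000 + 2.170000)/2 = 1.660000
  f(c_1) = f(1.660000) = -0.244400
  f(a) × f(c) ≥ 0, new interval: [1.660000, 2.170000]
Iteration 2:
  c_2 = (1.660000 + 2.170000)/2 = 1.915000
  f(c_2) = f(1.915000) = 0.667225
  f(a) × f(c) < 0, new interval: [1.660000, 1.915000]

After 2 iteration(s), the approximation is c_2 = 1.915000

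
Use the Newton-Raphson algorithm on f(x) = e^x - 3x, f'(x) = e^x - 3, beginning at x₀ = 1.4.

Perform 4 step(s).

f(x) = e^x - 3x
f'(x) = e^x - 3
x₀ = 1.4

Newton-Raphson formula: x_{n+1} = x_n - f(x_n)/f'(x_n)

Iteration 1:
  f(1.400000) = -0.144800
  f'(1.400000) = 1.055200
  x_1 = 1.400000 - (-0.144800)/1.055200 = 1.537225
Iteration 2:
  f(1.537225) = 0.039989
  f'(1.537225) = 1.651665
  x_2 = 1.537225 - 0.039989/1.651665 = 1.513014
Iteration 3:
  f(1.513014) = 0.001352
  f'(1.513014) = 1.540394
  x_3 = 1.513014 - 0.001352/1.540394 = 1.512136
Iteration 4:
  f(1.512136) = 0.000002
  f'(1.512136) = 1.536409
  x_4 = 1.512136 - 0.000002/1.536409 = 1.512135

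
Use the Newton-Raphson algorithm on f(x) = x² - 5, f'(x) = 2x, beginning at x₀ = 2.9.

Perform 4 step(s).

f(x) = x² - 5
f'(x) = 2x
x₀ = 2.9

Newton-Raphson formula: x_{n+1} = x_n - f(x_n)/f'(x_n)

Iteration 1:
  f(2.900000) = 3.410000
  f'(2.900000) = 5.800000
  x_1 = 2.900000 - 3.410000/5.800000 = 2.312069
Iteration 2:
  f(2.312069) = 0.345663
  f'(2.312069) = 4.624138
  x_2 = 2.312069 - 0.345663/4.624138 = 2.237317
Iteration 3:
  f(2.237317) = 0.005588
  f'(2.237317) = 4.474634
  x_3 = 2.237317 - 0.005588/4.474634 = 2.236068
Iteration 4:
  f(2.236068) = 0.000002
  f'(2.236068) = 4.472137
  x_4 = 2.236068 - 0.000002/4.472137 = 2.236068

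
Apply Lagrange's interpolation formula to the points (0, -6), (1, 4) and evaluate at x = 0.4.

Lagrange interpolation formula:
P(x) = Σ yᵢ × Lᵢ(x)
where Lᵢ(x) = Π_{j≠i} (x - xⱼ)/(xᵢ - xⱼ)

L_0(0.4) = (0.4 - 1)/(0 - 1) = 0.600000
L_1(0.4) = (0.4 - 0)/(1 - 0) = 0.400000

P(0.4) = (-6)×L_0(0.4) + 4×L_1(0.4)
P(0.4) = -2.000000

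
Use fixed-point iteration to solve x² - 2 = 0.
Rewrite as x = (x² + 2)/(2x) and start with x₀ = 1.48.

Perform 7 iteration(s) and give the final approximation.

Equation: x² - 2 = 0
Fixed-point form: x = (x² + 2)/(2x)
x₀ = 1.48

x_1 = g(1.480000) = 1.415676
x_2 = g(1.415676) = 1.414214
x_3 = g(1.414214) = 1.414214
x_4 = g(1.414214) = 1.414214
x_5 = g(1.414214) = 1.414214
x_6 = g(1.414214) = 1.414214
x_7 = g(1.414214) = 1.414214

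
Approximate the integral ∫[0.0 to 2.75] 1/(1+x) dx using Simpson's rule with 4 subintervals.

f(x) = 1/(1+x)
a = 0.0, b = 2.75, n = 4
h = (b - a)/n = 0.687500

Simpson's rule: (h/3)[f(x₀) + 4f(x₁) + 2f(x₂) + ... + f(xₙ)]

x_0 = 0.0000, f(x_0) = 1.000000, coefficient = 1
x_1 = 0.6875, f(x_1) = 0.592593, coefficient = 4
x_2 = 1.3750, f(x_2) = 0.421053, coefficient = 2
x_3 = 2.0625, f(x_3) = 0.326531, coefficient = 4
x_4 = 2.7500, f(x_4) = 0.266667, coefficient = 1

I ≈ (0.687500/3) × 5.785265 = 1.325790
Exact value: 1.321756
Error: 0.004034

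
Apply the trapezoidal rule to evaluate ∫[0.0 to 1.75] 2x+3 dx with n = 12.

f(x) = 2x+3
a = 0.0, b = 1.75, n = 12
h = (b - a)/n = 0.145833

Trapezoidal rule: (h/2)[f(x₀) + 2f(x₁) + 2f(x₂) + ... + f(xₙ)]

x_0 = 0.0000, f(x_0) = 3.000000, coefficient = 1
x_1 = 0.1458, f(x_1) = 3.291667, coefficient = 2
x_2 = 0.2917, f(x_2) = 3.583333, coefficient = 2
x_3 = 0.4375, f(x_3) = 3.875000, coefficient = 2
x_4 = 0.5833, f(x_4) = 4.166667, coefficient = 2
x_5 = 0.7292, f(x_5) = 4.458333, coefficient = 2
x_6 = 0.8750, f(x_6) = 4.750000, coefficient = 2
x_7 = 1.0208, f(x_7) = 5.041667, coefficient = 2
x_8 = 1.1667, f(x_8) = 5.333333, coefficient = 2
x_9 = 1.3125, f(x_9) = 5.625000, coefficient = 2
x_10 = 1.4583, f(x_10) = 5.916667, coefficient = 2
x_11 = 1.6042, f(x_11) = 6.208333, coefficient = 2
x_12 = 1.7500, f(x_12) = 6.500000, coefficient = 1

I ≈ (0.145833/2) × 114.000000 = 8.312500
Exact value: 8.312500
Error: 0.000000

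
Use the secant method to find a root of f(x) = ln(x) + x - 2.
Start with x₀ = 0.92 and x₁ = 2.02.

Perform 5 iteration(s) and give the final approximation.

f(x) = ln(x) + x - 2
x₀ = 0.92, x₁ = 2.02

Secant formula: x_{n+1} = x_n - f(x_n)(x_n - x_{n-1})/(f(x_n) - f(x_{n-1}))

Iteration 1:
  f(0.920000) = -1.163382
  f(2.020000) = 0.723098
  x_2 = 2.020000 - 0.723098×(2.020000 - 0.920000)/(0.723098 - (-1.163382))
       = 1.598364
Iteration 2:
  f(2.020000) = 0.723098
  f(1.598364) = 0.067345
  x_3 = 1.598364 - 0.067345×(1.598364 - 2.020000)/(0.067345 - 0.723098)
       = 1.555063
Iteration 3:
  f(1.598364) = 0.067345
  f(1.555063) = -0.003421
  x_4 = 1.555063 - (-0.003421)×(1.555063 - 1.598364)/(-0.003421 - 0.067345)
       = 1.557156
Iteration 4:
  f(1.555063) = -0.003421
  f(1.557156) = 0.000017
  x_5 = 1.557156 - 0.000017×(1.557156 - 1.555063)/(0.000017 - (-0.003421))
       = 1.557146
Iteration 5:
  f(1.557156) = 0.000017
  f(1.557146) = 0.000000
  x_6 = 1.557146 - 0.000000×(1.557146 - 1.557156)/(0.000000 - 0.000017)
       = 1.557146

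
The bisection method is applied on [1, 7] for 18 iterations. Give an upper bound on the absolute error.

Bisection error bound: |error| ≤ (b-a)/2^n
|error| ≤ (7 - 1)/2^18 = 6/2^18
|error| ≤ 0.0000228882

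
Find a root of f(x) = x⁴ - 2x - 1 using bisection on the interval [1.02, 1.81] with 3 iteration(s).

f(x) = x⁴ - 2x - 1
Initial interval: [1.02, 1.81]

Iteration 1:
  c_1 = (1.020000 + 1.810000)/2 = 1.415000
  f(c_1) = f(1.415000) = 0.178905
  f(a) × f(c) < 0, new interval: [1.020000, 1.415000]
Iteration 2:
  c_2 = (1.020000 + 1.415000)/2 = 1.217500
  f(c_2) = f(1.217500) = -1.237768
  f(a) × f(c) ≥ 0, new interval: [1.217500, 1.415000]
Iteration 3:
  c_3 = (1.217500 + 1.415000)/2 = 1.316250
  f(c_3) = f(1.316250) = -0.630895
  f(a) × f(c) ≥ 0, new interval: [1.316250, 1.415000]

After 3 iteration(s), the approximation is c_3 = 1.316250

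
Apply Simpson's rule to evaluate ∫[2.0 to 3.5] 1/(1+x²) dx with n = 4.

f(x) = 1/(1+x²)
a = 2.0, b = 3.5, n = 4
h = (b - a)/n = 0.375000

Simpson's rule: (h/3)[f(x₀) + 4f(x₁) + 2f(x₂) + ... + f(xₙ)]

x_0 = 2.0000, f(x_0) = 0.200000, coefficient = 1
x_1 = 2.3750, f(x_1) = 0.150588, coefficient = 4
x_2 = 2.7500, f(x_2) = 0.116788, coefficient = 2
x_3 = 3.1250, f(x_3) = 0.092888, coefficient = 4
x_4 = 3.5000, f(x_4) = 0.075472, coefficient = 1

I ≈ (0.375000/3) × 1.482954 = 0.185369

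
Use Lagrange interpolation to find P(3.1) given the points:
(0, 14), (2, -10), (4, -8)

Lagrange interpolation formula:
P(x) = Σ yᵢ × Lᵢ(x)
where Lᵢ(x) = Π_{j≠i} (x - xⱼ)/(xᵢ - xⱼ)

L_0(3.1) = (3.1 - 2)/(0 - 2) × (3.1 - 4)/(0 - 4) = -0.123750
L_1(3.1) = (3.1 - 0)/(2 - 0) × (3.1 - 4)/(2 - 4) = 0.697500
L_2(3.1) = (3.1 - 0)/(4 - 0) × (3.1 - 2)/(4 - 2) = 0.426250

P(3.1) = 14×L_0(3.1) + (-10)×L_1(3.1) + (-8)×L_2(3.1)
P(3.1) = -12.117500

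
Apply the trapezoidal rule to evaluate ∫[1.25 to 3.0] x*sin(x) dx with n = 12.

f(x) = x*sin(x)
a = 1.25, b = 3.0, n = 12
h = (b - a)/n = 0.145833

Trapezoidal rule: (h/2)[f(x₀) + 2f(x₁) + 2f(x₂) + ... + f(xₙ)]

x_0 = 1.2500, f(x_0) = 1.186231, coefficient = 1
x_1 = 1.3958, f(x_1) = 1.374523, coefficient = 2
x_2 = 1.5417, f(x_2) = 1.541013, coefficient = 2
x_3 = 1.6875, f(x_3) = 1.676021, coefficient = 2
x_4 = 1.8333, f(x_4) = 1.770514, coefficient = 2
x_5 = 1.9792, f(x_5) = 1.816418, coefficient = 2
x_6 = 2.1250, f(x_6) = 1.806930, coefficient = 2
x_7 = 2.2708, f(x_7) = 1.736775, coefficient = 2
x_8 = 2.4167, f(x_8) = 1.602443, coefficient = 2
x_9 = 2.5625, f(x_9) = 1.402366, coefficient = 2
x_10 = 2.7083, f(x_10) = 1.137043, coefficient = 2
x_11 = 2.8542, f(x_11) = 0.809113, coefficient = 2
x_12 = 3.0000, f(x_12) = 0.423360, coefficient = 1

I ≈ (0.145833/2) × 34.955907 = 2.548868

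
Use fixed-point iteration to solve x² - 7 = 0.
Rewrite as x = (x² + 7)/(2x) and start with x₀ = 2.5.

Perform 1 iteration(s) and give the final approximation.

Equation: x² - 7 = 0
Fixed-point form: x = (x² + 7)/(2x)
x₀ = 2.5

x_1 = g(2.500000) = 2.650000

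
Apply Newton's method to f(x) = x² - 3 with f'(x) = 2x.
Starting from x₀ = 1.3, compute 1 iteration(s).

f(x) = x² - 3
f'(x) = 2x
x₀ = 1.3

Newton-Raphson formula: x_{n+1} = x_n - f(x_n)/f'(x_n)

Iteration 1:
  f(1.300000) = -1.310000
  f'(1.300000) = 2.600000
  x_1 = 1.300000 - (-1.310000)/2.600000 = 1.803846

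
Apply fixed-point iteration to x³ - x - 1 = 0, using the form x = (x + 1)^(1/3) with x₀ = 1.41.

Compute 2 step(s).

Equation: x³ - x - 1 = 0
Fixed-point form: x = (x + 1)^(1/3)
x₀ = 1.41

x_1 = g(1.410000) = 1.340723
x_2 = g(1.340723) = 1.327751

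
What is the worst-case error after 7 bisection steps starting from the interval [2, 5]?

Bisection error bound: |error| ≤ (b-a)/2^n
|error| ≤ (5 - 2)/2^7 = 3/2^7
|error| ≤ 0.0234375000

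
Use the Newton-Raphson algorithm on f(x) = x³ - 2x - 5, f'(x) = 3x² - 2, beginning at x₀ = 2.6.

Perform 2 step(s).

f(x) = x³ - 2x - 5
f'(x) = 3x² - 2
x₀ = 2.6

Newton-Raphson formula: x_{n+1} = x_n - f(x_n)/f'(x_n)

Iteration 1:
  f(2.600000) = 7.376000
  f'(2.600000) = 18.280000
  x_1 = 2.600000 - 7.376000/18.280000 = 2.196499
Iteration 2:
  f(2.196499) = 1.204247
  f'(2.196499) = 12.473822
  x_2 = 2.196499 - 1.204247/12.473822 = 2.099957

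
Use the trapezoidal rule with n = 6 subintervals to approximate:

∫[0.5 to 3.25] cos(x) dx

f(x) = cos(x)
a = 0.5, b = 3.25, n = 6
h = (b - a)/n = 0.458333

Trapezoidal rule: (h/2)[f(x₀) + 2f(x₁) + 2f(x₂) + ... + f(xₙ)]

x_0 = 0.5000, f(x_0) = 0.877583, coefficient = 1
x_1 = 0.9583, f(x_1) = 0.574885, coefficient = 2
x_2 = 1.4167, f(x_2) = 0.153520, coefficient = 2
x_3 = 1.8750, f(x_3) = -0.299534, coefficient = 2
x_4 = 2.3333, f(x_4) = -0.690758, coefficient = 2
x_5 = 2.7917, f(x_5) = -0.939398, coefficient = 2
x_6 = 3.2500, f(x_6) = -0.994130, coefficient = 1

I ≈ (0.458333/2) × -2.519117 = -0.577298
Exact value: -0.587621
Error: 0.010323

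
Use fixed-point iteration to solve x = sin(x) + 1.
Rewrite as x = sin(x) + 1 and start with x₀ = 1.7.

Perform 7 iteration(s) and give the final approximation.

Equation: x = sin(x) + 1
Fixed-point form: x = sin(x) + 1
x₀ = 1.7

x_1 = g(1.700000) = 1.991665
x_2 = g(1.991665) = 1.912734
x_3 = g(1.912734) = 1.942107
x_4 = g(1.942107) = 1.931853
x_5 = g(1.931853) = 1.935524
x_6 = g(1.935524) = 1.934221
x_7 = g(1.934221) = 1.934685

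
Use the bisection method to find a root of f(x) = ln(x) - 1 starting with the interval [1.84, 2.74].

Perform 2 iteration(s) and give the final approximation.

f(x) = ln(x) - 1
Initial interval: [1.84, 2.74]

Iteration 1:
  c_1 = (1.840000 + 2.740000)/2 = 2.290000
  f(c_1) = f(2.290000) = -0.171448
  f(a) × f(c) ≥ 0, new interval: [2.290000, 2.740000]
Iteration 2:
  c_2 = (2.290000 + 2.740000)/2 = 2.515000
  f(c_2) = f(2.515000) = -0.077727
  f(a) × f(c) ≥ 0, new interval: [2.515000, 2.740000]

After 2 iteration(s), the approximation is c_2 = 2.515000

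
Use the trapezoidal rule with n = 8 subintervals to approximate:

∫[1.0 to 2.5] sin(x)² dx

f(x) = sin(x)²
a = 1.0, b = 2.5, n = 8
h = (b - a)/n = 0.187500

Trapezoidal rule: (h/2)[f(x₀) + 2f(x₁) + 2f(x₂) + ... + f(xₙ)]

x_0 = 1.0000, f(x_0) = 0.708073, coefficient = 1
x_1 = 1.1875, f(x_1) = 0.860139, coefficient = 2
x_2 = 1.3750, f(x_2) = 0.962151, coefficient = 2
x_3 = 1.5625, f(x_3) = 0.999931, coefficient = 2
x_4 = 1.7500, f(x_4) = 0.968228, coefficient = 2
x_5 = 1.9375, f(x_5) = 0.871449, coefficient = 2
x_6 = 2.1250, f(x_6) = 0.723044, coefficient = 2
x_7 = 2.3125, f(x_7) = 0.543639, coefficient = 2
x_8 = 2.5000, f(x_8) = 0.358169, coefficient = 1

I ≈ (0.187500/2) × 12.923405 = 1.211569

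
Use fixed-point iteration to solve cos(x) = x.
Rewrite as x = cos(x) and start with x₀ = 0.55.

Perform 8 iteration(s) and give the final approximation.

Equation: cos(x) = x
Fixed-point form: x = cos(x)
x₀ = 0.55

x_1 = g(0.550000) = 0.852525
x_2 = g(0.852525) = 0.658084
x_3 = g(0.658084) = 0.791165
x_4 = g(0.791165) = 0.703017
x_5 = g(0.703017) = 0.762895
x_6 = g(0.762895) = 0.722839
x_7 = g(0.722839) = 0.749931
x_8 = g(0.749931) = 0.731736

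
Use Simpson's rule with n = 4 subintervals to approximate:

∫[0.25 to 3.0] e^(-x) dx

f(x) = e^(-x)
a = 0.25, b = 3.0, n = 4
h = (b - a)/n = 0.687500

Simpson's rule: (h/3)[f(x₀) + 4f(x₁) + 2f(x₂) + ... + f(xₙ)]

x_0 = 0.2500, f(x_0) = 0.778801, coefficient = 1
x_1 = 0.9375, f(x_1) = 0.391606, coefficient = 4
x_2 = 1.6250, f(x_2) = 0.196912, coefficient = 2
x_3 = 2.3125, f(x_3) = 0.099013, coefficient = 4
x_4 = 3.0000, f(x_4) = 0.049787, coefficient = 1

I ≈ (0.687500/3) × 3.184887 = 0.729870
Exact value: 0.729014
Error: 0.000856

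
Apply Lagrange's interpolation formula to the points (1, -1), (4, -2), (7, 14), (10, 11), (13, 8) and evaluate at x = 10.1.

Lagrange interpolation formula:
P(x) = Σ yᵢ × Lᵢ(x)
where Lᵢ(x) = Π_{j≠i} (x - xⱼ)/(xᵢ - xⱼ)

L_0(10.1) = (10.1 - 4)/(1 - 4) × (10.1 - 7)/(1 - 7) × (10.1 - 10)/(1 - 10) × (10.1 - 13)/(1 - 13) = -0.002821
L_1(10.1) = (10.1 - 1)/(4 - 1) × (10.1 - 7)/(4 - 7) × (10.1 - 10)/(4 - 10) × (10.1 - 13)/(4 - 13) = 0.016833
L_2(10.1) = (10.1 - 1)/(7 - 1) × (10.1 - 4)/(7 - 4) × (10.1 - 10)/(7 - 10) × (10.1 - 13)/(7 - 13) = -0.049685
L_3(10.1) = (10.1 - 1)/(10 - 1) × (10.1 - 4)/(10 - 4) × (10.1 - 7)/(10 - 7) × (10.1 - 13)/(10 - 13) = 1.026821
L_4(10.1) = (10.1 - 1)/(13 - 1) × (10.1 - 4)/(13 - 4) × (10.1 - 7)/(13 - 7) × (10.1 - 10)/(13 - 10) = 0.008852

P(10.1) = (-1)×L_0(10.1) + (-2)×L_1(10.1) + 14×L_2(10.1) + 11×L_3(10.1) + 8×L_4(10.1)
P(10.1) = 10.639410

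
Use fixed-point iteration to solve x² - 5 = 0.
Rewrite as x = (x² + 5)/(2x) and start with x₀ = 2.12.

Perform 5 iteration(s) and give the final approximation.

Equation: x² - 5 = 0
Fixed-point form: x = (x² + 5)/(2x)
x₀ = 2.12

x_1 = g(2.120000) = 2.239245
x_2 = g(2.239245) = 2.236070
x_3 = g(2.236070) = 2.236068
x_4 = g(2.236068) = 2.236068
x_5 = g(2.236068) = 2.236068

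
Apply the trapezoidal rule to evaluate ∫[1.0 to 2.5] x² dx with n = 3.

f(x) = x²
a = 1.0, b = 2.5, n = 3
h = (b - a)/n = 0.500000

Trapezoidal rule: (h/2)[f(x₀) + 2f(x₁) + 2f(x₂) + ... + f(xₙ)]

x_0 = 1.0000, f(x_0) = 1.000000, coefficient = 1
x_1 = 1.5000, f(x_1) = 2.250000, coefficient = 2
x_2 = 2.0000, f(x_2) = 4.000000, coefficient = 2
x_3 = 2.5000, f(x_3) = 6.250000, coefficient = 1

I ≈ (0.500000/2) × 19.750000 = 4.937500
Exact value: 4.875000
Error: 0.062500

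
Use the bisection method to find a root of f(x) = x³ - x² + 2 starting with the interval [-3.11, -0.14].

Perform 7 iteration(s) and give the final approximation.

f(x) = x³ - x² + 2
Initial interval: [-3.11, -0.14]

Iteration 1:
  c_1 = (-3.110000 + (-0.140000))/2 = -1.625000
  f(c_1) = f(-1.625000) = -4.931641
  f(a) × f(c) ≥ 0, new interval: [-1.625000, -0.140000]
Iteration 2:
  c_2 = (-1.625000 + (-0.140000))/2 = -0.882500
  f(c_2) = f(-0.882500) = 0.533897
  f(a) × f(c) < 0, new interval: [-1.625000, -0.882500]
Iteration 3:
  c_3 = (-1.625000 + (-0.882500))/2 = -1.253750
  f(c_3) = f(-1.253750) = -1.542645
  f(a) × f(c) ≥ 0, new interval: [-1.253750, -0.882500]
Iteration 4:
  c_4 = (-1.253750 + (-0.882500))/2 = -1.068125
  f(c_4) = f(-1.068125) = -0.359505
  f(a) × f(c) ≥ 0, new interval: [-1.068125, -0.882500]
Iteration 5:
  c_5 = (-1.068125 + (-0.882500))/2 = -0.975313
  f(c_5) = f(-0.975313) = 0.121015
  f(a) × f(c) < 0, new interval: [-1.068125, -0.975313]
Iteration 6:
  c_6 = (-1.068125 + (-0.975313))/2 = -1.021719
  f(c_6) = f(-1.021719) = -0.110491
  f(a) × f(c) ≥ 0, new interval: [-1.021719, -0.975313]
Iteration 7:
  c_7 = (-1.021719 + (-0.975313))/2 = -0.998516
  f(c_7) = f(-0.998516) = 0.007413
  f(a) × f(c) < 0, new interval: [-1.021719, -0.998516]

After 7 iteration(s), the approximation is c_7 = -0.998516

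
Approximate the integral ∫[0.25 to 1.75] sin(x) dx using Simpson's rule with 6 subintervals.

f(x) = sin(x)
a = 0.25, b = 1.75, n = 6
h = (b - a)/n = 0.250000

Simpson's rule: (h/3)[f(x₀) + 4f(x₁) + 2f(x₂) + ... + f(xₙ)]

x_0 = 0.2500, f(x_0) = 0.247404, coefficient = 1
x_1 = 0.5000, f(x_1) = 0.479426, coefficient = 4
x_2 = 0.7500, f(x_2) = 0.681639, coefficient = 2
x_3 = 1.0000, f(x_3) = 0.841471, coefficient = 4
x_4 = 1.2500, f(x_4) = 0.948985, coefficient = 2
x_5 = 1.5000, f(x_5) = 0.997495, coefficient = 4
x_6 = 1.7500, f(x_6) = 0.983986, coefficient = 1

I ≈ (0.250000/3) × 13.766203 = 1.147184
Exact value: 1.147158
Error: 0.000025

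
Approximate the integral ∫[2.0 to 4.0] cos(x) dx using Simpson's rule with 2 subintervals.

f(x) = cos(x)
a = 2.0, b = 4.0, n = 2
h = (b - a)/n = 1.000000

Simpson's rule: (h/3)[f(x₀) + 4f(x₁) + 2f(x₂) + ... + f(xₙ)]

x_0 = 2.0000, f(x_0) = -0.416147, coefficient = 1
x_1 = 3.0000, f(x_1) = -0.989992, coefficient = 4
x_2 = 4.0000, f(x_2) = -0.653644, coefficient = 1

I ≈ (1.000000/3) × -5.029760 = -1.676587
Exact value: -1.666100
Error: 0.010487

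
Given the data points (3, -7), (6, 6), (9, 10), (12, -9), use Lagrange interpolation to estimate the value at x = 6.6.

Lagrange interpolation formula:
P(x) = Σ yᵢ × Lᵢ(x)
where Lᵢ(x) = Π_{j≠i} (x - xⱼ)/(xᵢ - xⱼ)

L_0(6.6) = (6.6 - 6)/(3 - 6) × (6.6 - 9)/(3 - 9) × (6.6 - 12)/(3 - 12) = -0.048000
L_1(6.6) = (6.6 - 3)/(6 - 3) × (6.6 - 9)/(6 - 9) × (6.6 - 12)/(6 - 12) = 0.864000
L_2(6.6) = (6.6 - 3)/(9 - 3) × (6.6 - 6)/(9 - 6) × (6.6 - 12)/(9 - 12) = 0.216000
L_3(6.6) = (6.6 - 3)/(12 - 3) × (6.6 - 6)/(12 - 6) × (6.6 - 9)/(12 - 9) = -0.032000

P(6.6) = (-7)×L_0(6.6) + 6×L_1(6.6) + 10×L_2(6.6) + (-9)×L_3(6.6)
P(6.6) = 7.968000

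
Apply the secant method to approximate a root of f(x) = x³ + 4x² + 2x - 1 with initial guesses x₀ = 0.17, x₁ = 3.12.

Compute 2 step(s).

f(x) = x³ + 4x² + 2x - 1
x₀ = 0.17, x₁ = 3.12

Secant formula: x_{n+1} = x_n - f(x_n)(x_n - x_{n-1})/(f(x_n) - f(x_{n-1}))

Iteration 1:
  f(0.170000) = -0.539487
  f(3.120000) = 74.548928
  x_2 = 3.120000 - 74.548928×(3.120000 - 0.170000)/(74.548928 - (-0.539487))
       = 0.191195
Iteration 2:
  f(3.120000) = 74.548928
  f(0.191195) = -0.464399
  x_3 = 0.191195 - (-0.464399)×(0.191195 - 3.120000)/(-0.464399 - 74.548928)
       = 0.209327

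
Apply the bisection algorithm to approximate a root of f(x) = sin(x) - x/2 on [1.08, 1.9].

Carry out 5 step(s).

f(x) = sin(x) - x/2
Initial interval: [1.08, 1.9]

Iteration 1:
  c_1 = (1.080000 + 1.900000)/2 = 1.490000
  f(c_1) = f(1.490000) = 0.251738
  f(a) × f(c) ≥ 0, new interval: [1.490000, 1.900000]
Iteration 2:
  c_2 = (1.490000 + 1.900000)/2 = 1.695000
  f(c_2) = f(1.695000) = 0.144797
  f(a) × f(c) ≥ 0, new interval: [1.695000, 1.900000]
Iteration 3:
  c_3 = (1.695000 + 1.900000)/2 = 1.797500
  f(c_3) = f(1.797500) = 0.075663
  f(a) × f(c) ≥ 0, new interval: [1.797500, 1.900000]
Iteration 4:
  c_4 = (1.797500 + 1.900000)/2 = 1.848750
  f(c_4) = f(1.848750) = 0.037244
  f(a) × f(c) ≥ 0, new interval: [1.848750, 1.900000]
Iteration 5:
  c_5 = (1.848750 + 1.900000)/2 = 1.874375
  f(c_5) = f(1.874375) = 0.017085
  f(a) × f(c) ≥ 0, new interval: [1.874375, 1.900000]

After 5 iteration(s), the approximation is c_5 = 1.874375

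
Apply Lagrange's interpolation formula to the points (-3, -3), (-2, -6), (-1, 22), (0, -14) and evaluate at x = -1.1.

Lagrange interpolation formula:
P(x) = Σ yᵢ × Lᵢ(x)
where Lᵢ(x) = Π_{j≠i} (x - xⱼ)/(xᵢ - xⱼ)

L_0(-1.1) = (-1.1 - (-2))/(-3 - (-2)) × (-1.1 - (-1))/(-3 - (-1)) × (-1.1 - 0)/(-3 - 0) = -0.016500
L_1(-1.1) = (-1.1 - (-3))/(-2 - (-3)) × (-1.1 - (-1))/(-2 - (-1)) × (-1.1 - 0)/(-2 - 0) = 0.104500
L_2(-1.1) = (-1.1 - (-3))/(-1 - (-3)) × (-1.1 - (-2))/(-1 - (-2)) × (-1.1 - 0)/(-1 - 0) = 0.940500
L_3(-1.1) = (-1.1 - (-3))/(0 - (-3)) × (-1.1 - (-2))/(0 - (-2)) × (-1.1 - (-1))/(0 - (-1)) = -0.028500

P(-1.1) = (-3)×L_0(-1.1) + (-6)×L_1(-1.1) + 22×L_2(-1.1) + (-14)×L_3(-1.1)
P(-1.1) = 20.512500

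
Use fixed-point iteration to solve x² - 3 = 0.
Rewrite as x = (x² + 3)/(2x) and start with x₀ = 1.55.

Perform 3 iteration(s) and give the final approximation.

Equation: x² - 3 = 0
Fixed-point form: x = (x² + 3)/(2x)
x₀ = 1.55

x_1 = g(1.550000) = 1.742742
x_2 = g(1.742742) = 1.732084
x_3 = g(1.732084) = 1.732051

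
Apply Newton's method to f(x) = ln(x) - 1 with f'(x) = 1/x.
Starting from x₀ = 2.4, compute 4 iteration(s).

f(x) = ln(x) - 1
f'(x) = 1/x
x₀ = 2.4

Newton-Raphson formula: x_{n+1} = x_n - f(x_n)/f'(x_n)

Iteration 1:
  f(2.400000) = -0.124531
  f'(2.400000) = 0.416667
  x_1 = 2.400000 - (-0.124531)/0.416667 = 2.698875
Iteration 2:
  f(2.698875) = -0.007165
  f'(2.698875) = 0.370525
  x_2 = 2.698875 - (-0.007165)/0.370525 = 2.718212
Iteration 3:
  f(2.718212) = -0.000026
  f'(2.718212) = 0.367889
  x_3 = 2.718212 - (-0.000026)/0.367889 = 2.718282
Iteration 4:
  f(2.718282) = 0.000000
  f'(2.718282) = 0.367879
  x_4 = 2.718282 - 0.000000/0.367879 = 2.718282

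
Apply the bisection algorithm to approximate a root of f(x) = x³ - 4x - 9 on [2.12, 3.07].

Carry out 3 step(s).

f(x) = x³ - 4x - 9
Initial interval: [2.12, 3.07]

Iteration 1:
  c_1 = (2.120000 + 3.070000)/2 = 2.595000
  f(c_1) = f(2.595000) = -1.905205
  f(a) × f(c) ≥ 0, new interval: [2.595000, 3.070000]
Iteration 2:
  c_2 = (2.595000 + 3.070000)/2 = 2.832500
  f(c_2) = f(2.832500) = 2.395307
  f(a) × f(c) < 0, new interval: [2.595000, 2.832500]
Iteration 3:
  c_3 = (2.595000 + 2.832500)/2 = 2.713750
  f(c_3) = f(2.713750) = 0.130247
  f(a) × f(c) < 0, new interval: [2.595000, 2.713750]

After 3 iteration(s), the approximation is c_3 = 2.713750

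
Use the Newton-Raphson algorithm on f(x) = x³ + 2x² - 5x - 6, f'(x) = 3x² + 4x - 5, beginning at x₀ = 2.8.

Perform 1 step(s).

f(x) = x³ + 2x² - 5x - 6
f'(x) = 3x² + 4x - 5
x₀ = 2.8

Newton-Raphson formula: x_{n+1} = x_n - f(x_n)/f'(x_n)

Iteration 1:
  f(2.800000) = 17.632000
  f'(2.800000) = 29.720000
  x_1 = 2.800000 - 17.632000/29.720000 = 2.206729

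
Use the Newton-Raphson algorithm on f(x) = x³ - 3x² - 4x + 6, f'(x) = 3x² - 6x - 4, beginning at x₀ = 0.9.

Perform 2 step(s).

f(x) = x³ - 3x² - 4x + 6
f'(x) = 3x² - 6x - 4
x₀ = 0.9

Newton-Raphson formula: x_{n+1} = x_n - f(x_n)/f'(x_n)

Iteration 1:
  f(0.900000) = 0.699000
  f'(0.900000) = -6.970000
  x_1 = 0.900000 - 0.699000/(-6.970000) = 1.000287
Iteration 2:
  f(1.000287) = -0.002009
  f'(1.000287) = -7.000000
  x_2 = 1.000287 - (-0.002009)/(-7.000000) = 1.000000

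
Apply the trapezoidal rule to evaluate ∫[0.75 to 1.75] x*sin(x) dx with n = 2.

f(x) = x*sin(x)
a = 0.75, b = 1.75, n = 2
h = (b - a)/n = 0.500000

Trapezoidal rule: (h/2)[f(x₀) + 2f(x₁) + 2f(x₂) + ... + f(xₙ)]

x_0 = 0.7500, f(x_0) = 0.511229, coefficient = 1
x_1 = 1.2500, f(x_1) = 1.186231, coefficient = 2
x_2 = 1.7500, f(x_2) = 1.721975, coefficient = 1

I ≈ (0.500000/2) × 4.605666 = 1.151417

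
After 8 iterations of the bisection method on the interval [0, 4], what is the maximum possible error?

Bisection error bound: |error| ≤ (b-a)/2^n
|error| ≤ (4 - 0)/2^8 = 4/2^8
|error| ≤ 0.0156250000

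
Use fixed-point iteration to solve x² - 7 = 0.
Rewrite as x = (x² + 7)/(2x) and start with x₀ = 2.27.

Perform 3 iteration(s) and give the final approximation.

Equation: x² - 7 = 0
Fixed-point form: x = (x² + 7)/(2x)
x₀ = 2.27

x_1 = g(2.270000) = 2.676850
x_2 = g(2.676850) = 2.645932
x_3 = g(2.645932) = 2.645751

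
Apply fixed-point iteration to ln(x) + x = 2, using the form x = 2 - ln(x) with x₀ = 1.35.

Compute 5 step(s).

Equation: ln(x) + x = 2
Fixed-point form: x = 2 - ln(x)
x₀ = 1.35

x_1 = g(1.350000) = 1.699895
x_2 = g(1.699895) = 1.469433
x_3 = g(1.469433) = 1.615123
x_4 = g(1.615123) = 1.520589
x_5 = g(1.520589) = 1.580902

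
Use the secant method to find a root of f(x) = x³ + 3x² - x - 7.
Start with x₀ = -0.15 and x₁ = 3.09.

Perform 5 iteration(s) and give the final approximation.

f(x) = x³ + 3x² - x - 7
x₀ = -0.15, x₁ = 3.09

Secant formula: x_{n+1} = x_n - f(x_n)(x_n - x_{n-1})/(f(x_n) - f(x_{n-1}))

Iteration 1:
  f(-0.150000) = -6.785875
  f(3.090000) = 48.057929
  x_2 = 3.090000 - 48.057929×(3.090000 - (-0.150000))/(48.057929 - (-6.785875))
       = 0.250888
Iteration 2:
  f(3.090000) = 48.057929
  f(0.250888) = -7.046261
  x_3 = 0.250888 - (-7.046261)×(0.250888 - 3.090000)/(-7.046261 - 48.057929)
       = 0.613930
Iteration 3:
  f(0.250888) = -7.046261
  f(0.613930) = -6.251803
  x_4 = 0.613930 - (-6.251803)×(0.613930 - 0.250888)/(-6.251803 - (-7.046261))
       = 3.470804
Iteration 4:
  f(0.613930) = -6.251803
  f(3.470804) = 67.479587
  x_5 = 3.470804 - 67.479587×(3.470804 - 0.613930)/(67.479587 - (-6.251803))
       = 0.856169
Iteration 5:
  f(3.470804) = 67.479587
  f(0.856169) = -5.029500
  x_6 = 0.856169 - (-5.029500)×(0.856169 - 3.470804)/(-5.029500 - 67.479587)
       = 1.037530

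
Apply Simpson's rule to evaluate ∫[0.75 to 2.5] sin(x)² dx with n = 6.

f(x) = sin(x)²
a = 0.75, b = 2.5, n = 6
h = (b - a)/n = 0.291667

Simpson's rule: (h/3)[f(x₀) + 4f(x₁) + 2f(x₂) + ... + f(xₙ)]

x_0 = 0.7500, f(x_0) = 0.464631, coefficient = 1
x_1 = 1.0417, f(x_1) = 0.745195, coefficient = 4
x_2 = 1.3333, f(x_2) = 0.944663, coefficient = 2
x_3 = 1.6250, f(x_3) = 0.997065, coefficient = 4
x_4 = 1.9167, f(x_4) = 0.885068, coefficient = 2
x_5 = 2.2083, f(x_5) = 0.645715, coefficient = 4
x_6 = 2.5000, f(x_6) = 0.358169, coefficient = 1

I ≈ (0.291667/3) × 14.034165 = 1.364433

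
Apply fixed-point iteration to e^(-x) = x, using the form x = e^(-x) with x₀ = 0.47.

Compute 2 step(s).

Equation: e^(-x) = x
Fixed-point form: x = e^(-x)
x₀ = 0.47

x_1 = g(0.470000) = 0.625002
x_2 = g(0.625002) = 0.535260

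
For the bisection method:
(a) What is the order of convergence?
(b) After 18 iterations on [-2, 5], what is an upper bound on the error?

(a) Bisection has linear (order 1) convergence; the error is halved each step.

(b) Error bound = (b-a)/2^n = (5 - (-2))/2^{18}
    = 7/2^{18}

(a) 1 (linear); (b) error ≤ 2.67e-05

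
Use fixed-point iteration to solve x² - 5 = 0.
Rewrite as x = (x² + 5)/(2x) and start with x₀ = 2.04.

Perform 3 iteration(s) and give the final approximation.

Equation: x² - 5 = 0
Fixed-point form: x = (x² + 5)/(2x)
x₀ = 2.04

x_1 = g(2.040000) = 2.245490
x_2 = g(2.245490) = 2.236088
x_3 = g(2.236088) = 2.236068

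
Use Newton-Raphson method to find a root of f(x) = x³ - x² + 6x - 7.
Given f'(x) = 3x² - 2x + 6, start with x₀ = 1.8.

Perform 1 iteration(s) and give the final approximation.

f(x) = x³ - x² + 6x - 7
f'(x) = 3x² - 2x + 6
x₀ = 1.8

Newton-Raphson formula: x_{n+1} = x_n - f(x_n)/f'(x_n)

Iteration 1:
  f(1.800000) = 6.392000
  f'(1.800000) = 12.120000
  x_1 = 1.800000 - 6.392000/12.120000 = 1.272607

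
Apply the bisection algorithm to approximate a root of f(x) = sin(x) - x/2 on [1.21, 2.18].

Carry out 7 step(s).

f(x) = sin(x) - x/2
Initial interval: [1.21, 2.18]

Iteration 1:
  c_1 = (1.210000 + 2.180000)/2 = 1.695000
  f(c_1) = f(1.695000) = 0.144797
  f(a) × f(c) ≥ 0, new interval: [1.695000, 2.180000]
Iteration 2:
  c_2 = (1.695000 + 2.180000)/2 = 1.937500
  f(c_2) = f(1.937500) = -0.035236
  f(a) × f(c) < 0, new interval: [1.695000, 1.937500]
Iteration 3:
  c_3 = (1.695000 + 1.937500)/2 = 1.816250
  f(c_3) = f(1.816250) = 0.061902
  f(a) × f(c) ≥ 0, new interval: [1.816250, 1.937500]
Iteration 4:
  c_4 = (1.816250 + 1.937500)/2 = 1.876875
  f(c_4) = f(1.876875) = 0.015085
  f(a) × f(c) ≥ 0, new interval: [1.876875, 1.937500]
Iteration 5:
  c_5 = (1.876875 + 1.937500)/2 = 1.907188
  f(c_5) = f(1.907188) = -0.009642
  f(a) × f(c) < 0, new interval: [1.876875, 1.907188]
Iteration 6:
  c_6 = (1.876875 + 1.907188)/2 = 1.892031
  f(c_6) = f(1.892031) = 0.002831
  f(a) × f(c) ≥ 0, new interval: [1.892031, 1.907188]
Iteration 7:
  c_7 = (1.892031 + 1.907188)/2 = 1.899609
  f(c_7) = f(1.899609) = -0.003378
  f(a) × f(c) < 0, new interval: [1.892031, 1.899609]

After 7 iteration(s), the approximation is c_7 = 1.899609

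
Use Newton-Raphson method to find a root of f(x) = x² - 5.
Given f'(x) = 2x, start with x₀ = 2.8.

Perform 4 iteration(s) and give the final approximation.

f(x) = x² - 5
f'(x) = 2x
x₀ = 2.8

Newton-Raphson formula: x_{n+1} = x_n - f(x_n)/f'(x_n)

Iteration 1:
  f(2.800000) = 2.840000
  f'(2.800000) = 5.600000
  x_1 = 2.800000 - 2.840000/5.600000 = 2.292857
Iteration 2:
  f(2.292857) = 0.257194
  f'(2.292857) = 4.585714
  x_2 = 2.292857 - 0.257194/4.585714 = 2.236771
Iteration 3:
  f(2.236771) = 0.003146
  f'(2.236771) = 4.473543
  x_3 = 2.236771 - 0.003146/4.473543 = 2.236068
Iteration 4:
  f(2.236068) = 0.000000
  f'(2.236068) = 4.472136
  x_4 = 2.236068 - 0.000000/4.472136 = 2.236068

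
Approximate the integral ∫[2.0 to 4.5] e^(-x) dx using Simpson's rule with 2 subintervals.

f(x) = e^(-x)
a = 2.0, b = 4.5, n = 2
h = (b - a)/n = 1.250000

Simpson's rule: (h/3)[f(x₀) + 4f(x₁) + 2f(x₂) + ... + f(xₙ)]

x_0 = 2.0000, f(x_0) = 0.135335, coefficient = 1
x_1 = 3.2500, f(x_1) = 0.038774, coefficient = 4
x_2 = 4.5000, f(x_2) = 0.011109, coefficient = 1

I ≈ (1.250000/3) × 0.301541 = 0.125642
Exact value: 0.124226
Error: 0.001416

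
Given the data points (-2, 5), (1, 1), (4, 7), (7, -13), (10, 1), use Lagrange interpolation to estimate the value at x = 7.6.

Lagrange interpolation formula:
P(x) = Σ yᵢ × Lᵢ(x)
where Lᵢ(x) = Π_{j≠i} (x - xⱼ)/(xᵢ - xⱼ)

L_0(7.6) = (7.6 - 1)/(-2 - 1) × (7.6 - 4)/(-2 - 4) × (7.6 - 7)/(-2 - 7) × (7.6 - 10)/(-2 - 10) = -0.017600
L_1(7.6) = (7.6 - (-2))/(1 - (-2)) × (7.6 - 4)/(1 - 4) × (7.6 - 7)/(1 - 7) × (7.6 - 10)/(1 - 10) = 0.102400
L_2(7.6) = (7.6 - (-2))/(4 - (-2)) × (7.6 - 1)/(4 - 1) × (7.6 - 7)/(4 - 7) × (7.6 - 10)/(4 - 10) = -0.281600
L_3(7.6) = (7.6 - (-2))/(7 - (-2)) × (7.6 - 1)/(7 - 1) × (7.6 - 4)/(7 - 4) × (7.6 - 10)/(7 - 10) = 1.126400
L_4(7.6) = (7.6 - (-2))/(10 - (-2)) × (7.6 - 1)/(10 - 1) × (7.6 - 4)/(10 - 4) × (7.6 - 7)/(10 - 7) = 0.070400

P(7.6) = 5×L_0(7.6) + 1×L_1(7.6) + 7×L_2(7.6) + (-13)×L_3(7.6) + 1×L_4(7.6)
P(7.6) = -16.529600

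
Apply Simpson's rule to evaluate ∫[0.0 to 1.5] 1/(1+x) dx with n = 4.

f(x) = 1/(1+x)
a = 0.0, b = 1.5, n = 4
h = (b - a)/n = 0.375000

Simpson's rule: (h/3)[f(x₀) + 4f(x₁) + 2f(x₂) + ... + f(xₙ)]

x_0 = 0.0000, f(x_0) = 1.000000, coefficient = 1
x_1 = 0.3750, f(x_1) = 0.727273, coefficient = 4
x_2 = 0.7500, f(x_2) = 0.571429, coefficient = 2
x_3 = 1.1250, f(x_3) = 0.470588, coefficient = 4
x_4 = 1.5000, f(x_4) = 0.400000, coefficient = 1

I ≈ (0.375000/3) × 7.334301 = 0.916788
Exact value: 0.916291
Error: 0.000497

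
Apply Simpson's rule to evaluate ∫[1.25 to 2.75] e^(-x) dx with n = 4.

f(x) = e^(-x)
a = 1.25, b = 2.75, n = 4
h = (b - a)/n = 0.375000

Simpson's rule: (h/3)[f(x₀) + 4f(x₁) + 2f(x₂) + ... + f(xₙ)]

x_0 = 1.2500, f(x_0) = 0.286505, coefficient = 1
x_1 = 1.6250, f(x_1) = 0.196912, coefficient = 4
x_2 = 2.0000, f(x_2) = 0.135335, coefficient = 2
x_3 = 2.3750, f(x_3) = 0.093014, coefficient = 4
x_4 = 2.7500, f(x_4) = 0.063928, coefficient = 1

I ≈ (0.375000/3) × 1.780808 = 0.222601
Exact value: 0.222577
Error: 0.000024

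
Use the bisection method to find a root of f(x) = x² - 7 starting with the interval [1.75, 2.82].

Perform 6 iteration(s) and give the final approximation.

f(x) = x² - 7
Initial interval: [1.75, 2.82]

Iteration 1:
  c_1 = (1.750000 + 2.820000)/2 = 2.285000
  f(c_1) = f(2.285000) = -1.778775
  f(a) × f(c) ≥ 0, new interval: [2.285000, 2.820000]
Iteration 2:
  c_2 = (2.285000 + 2.820000)/2 = 2.552500
  f(c_2) = f(2.552500) = -0.484744
  f(a) × f(c) ≥ 0, new interval: [2.552500, 2.820000]
Iteration 3:
  c_3 = (2.552500 + 2.820000)/2 = 2.686250
  f(c_3) = f(2.686250) = 0.215939
  f(a) × f(c) < 0, new interval: [2.552500, 2.686250]
Iteration 4:
  c_4 = (2.552500 + 2.686250)/2 = 2.619375
  f(c_4) = f(2.619375) = -0.138875
  f(a) × f(c) ≥ 0, new interval: [2.619375, 2.686250]
Iteration 5:
  c_5 = (2.619375 + 2.686250)/2 = 2.652813
  f(c_5) = f(2.652813) = 0.037414
  f(a) × f(c) < 0, new interval: [2.619375, 2.652813]
Iteration 6:
  c_6 = (2.619375 + 2.652813)/2 = 2.636094
  f(c_6) = f(2.636094) = -0.051010
  f(a) × f(c) ≥ 0, new interval: [2.636094, 2.652813]

After 6 iteration(s), the approximation is c_6 = 2.636094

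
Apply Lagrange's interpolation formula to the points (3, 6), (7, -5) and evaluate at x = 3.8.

Lagrange interpolation formula:
P(x) = Σ yᵢ × Lᵢ(x)
where Lᵢ(x) = Π_{j≠i} (x - xⱼ)/(xᵢ - xⱼ)

L_0(3.8) = (3.8 - 7)/(3 - 7) = 0.800000
L_1(3.8) = (3.8 - 3)/(7 - 3) = 0.200000

P(3.8) = 6×L_0(3.8) + (-5)×L_1(3.8)
P(3.8) = 3.800000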